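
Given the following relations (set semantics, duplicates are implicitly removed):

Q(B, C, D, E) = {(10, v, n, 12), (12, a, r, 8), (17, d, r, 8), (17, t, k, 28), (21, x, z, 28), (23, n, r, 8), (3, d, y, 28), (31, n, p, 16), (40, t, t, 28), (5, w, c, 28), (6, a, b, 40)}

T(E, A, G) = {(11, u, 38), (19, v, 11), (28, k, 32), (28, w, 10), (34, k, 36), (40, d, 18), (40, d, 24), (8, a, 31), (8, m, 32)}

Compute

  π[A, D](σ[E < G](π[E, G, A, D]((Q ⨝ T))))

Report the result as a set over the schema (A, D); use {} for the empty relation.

Q ⋈ T (natural join on E): {(12, a, r, 8, a, 31), (12, a, r, 8, m, 32), (17, d, r, 8, a, 31), (17, d, r, 8, m, 32), (17, t, k, 28, k, 32), (17, t, k, 28, w, 10), (21, x, z, 28, k, 32), (21, x, z, 28, w, 10), (23, n, r, 8, a, 31), (23, n, r, 8, m, 32), (3, d, y, 28, k, 32), (3, d, y, 28, w, 10), (40, t, t, 28, k, 32), (40, t, t, 28, w, 10), (5, w, c, 28, k, 32), (5, w, c, 28, w, 10), (6, a, b, 40, d, 18), (6, a, b, 40, d, 24)}
Keep only column(s) E, G, A, D (4 duplicate(s) eliminated): {(28, 10, w, c), (28, 10, w, k), (28, 10, w, t), (28, 10, w, y), (28, 10, w, z), (28, 32, k, c), (28, 32, k, k), (28, 32, k, t), (28, 32, k, y), (28, 32, k, z), (40, 18, d, b), (40, 24, d, b), (8, 31, a, r), (8, 32, m, r)}
Apply σ_{E < G}; surviving tuples: {(28, 32, k, c), (28, 32, k, k), (28, 32, k, t), (28, 32, k, y), (28, 32, k, z), (8, 31, a, r), (8, 32, m, r)}
Keep only column(s) A, D: {(a, r), (k, c), (k, k), (k, t), (k, y), (k, z), (m, r)}

{(a, r), (k, c), (k, k), (k, t), (k, y), (k, z), (m, r)}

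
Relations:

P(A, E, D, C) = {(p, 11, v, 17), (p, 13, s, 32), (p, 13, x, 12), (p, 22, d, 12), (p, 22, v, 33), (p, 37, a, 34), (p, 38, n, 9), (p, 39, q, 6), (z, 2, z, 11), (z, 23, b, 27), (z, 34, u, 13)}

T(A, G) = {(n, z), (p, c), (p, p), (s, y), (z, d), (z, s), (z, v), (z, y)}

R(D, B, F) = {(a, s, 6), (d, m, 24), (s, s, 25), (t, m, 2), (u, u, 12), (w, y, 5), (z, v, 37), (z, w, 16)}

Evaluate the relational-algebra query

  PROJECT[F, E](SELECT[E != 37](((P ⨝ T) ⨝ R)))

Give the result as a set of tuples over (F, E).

{(12, 34), (16, 2), (24, 22), (25, 13), (37, 2)}

Joining P and T on A yields {(p, 11, v, 17, c), (p, 11, v, 17, p), (p, 13, s, 32, c), (p, 13, s, 32, p), (p, 13, x, 12, c), (p, 13, x, 12, p), (p, 22, d, 12, c), (p, 22, d, 12, p), (p, 22, v, 33, c), (p, 22, v, 33, p), (p, 37, a, 34, c), (p, 37, a, 34, p), (p, 38, n, 9, c), (p, 38, n, 9, p), (p, 39, q, 6, c), (p, 39, q, 6, p), (z, 2, z, 11, d), (z, 2, z, 11, s), (z, 2, z, 11, v), (z, 2, z, 11, y), (z, 23, b, 27, d), (z, 23, b, 27, s), (z, 23, b, 27, v), (z, 23, b, 27, y), (z, 34, u, 13, d), (z, 34, u, 13, s), (z, 34, u, 13, v), (z, 34, u, 13, y)}.
Joining (P ⨝ T) and R on D yields {(p, 13, s, 32, c, s, 25), (p, 13, s, 32, p, s, 25), (p, 22, d, 12, c, m, 24), (p, 22, d, 12, p, m, 24), (p, 37, a, 34, c, s, 6), (p, 37, a, 34, p, s, 6), (z, 2, z, 11, d, v, 37), (z, 2, z, 11, d, w, 16), (z, 2, z, 11, s, v, 37), (z, 2, z, 11, s, w, 16), (z, 2, z, 11, v, v, 37), (z, 2, z, 11, v, w, 16), (z, 2, z, 11, y, v, 37), (z, 2, z, 11, y, w, 16), (z, 34, u, 13, d, u, 12), (z, 34, u, 13, s, u, 12), (z, 34, u, 13, v, u, 12), (z, 34, u, 13, y, u, 12)}.
Selection E != 37: {(p, 13, s, 32, c, s, 25), (p, 13, s, 32, p, s, 25), (p, 22, d, 12, c, m, 24), (p, 22, d, 12, p, m, 24), (z, 2, z, 11, d, v, 37), (z, 2, z, 11, d, w, 16), (z, 2, z, 11, s, v, 37), (z, 2, z, 11, s, w, 16), (z, 2, z, 11, v, v, 37), (z, 2, z, 11, v, w, 16), (z, 2, z, 11, y, v, 37), (z, 2, z, 11, y, w, 16), (z, 34, u, 13, d, u, 12), (z, 34, u, 13, s, u, 12), (z, 34, u, 13, v, u, 12), (z, 34, u, 13, y, u, 12)}
Keep only column(s) F, E (11 duplicate(s) eliminated): {(12, 34), (16, 2), (24, 22), (25, 13), (37, 2)}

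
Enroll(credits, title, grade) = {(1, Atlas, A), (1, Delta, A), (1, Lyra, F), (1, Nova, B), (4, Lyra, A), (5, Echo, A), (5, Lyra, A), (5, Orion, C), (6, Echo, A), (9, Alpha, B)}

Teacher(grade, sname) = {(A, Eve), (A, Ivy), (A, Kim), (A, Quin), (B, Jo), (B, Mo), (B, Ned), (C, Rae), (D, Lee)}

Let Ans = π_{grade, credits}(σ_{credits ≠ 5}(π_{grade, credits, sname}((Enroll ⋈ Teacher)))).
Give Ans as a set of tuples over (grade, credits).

{(A, 1), (A, 4), (A, 6), (B, 1), (B, 9)}

Natural join on grade: {(1, Atlas, A, Eve), (1, Atlas, A, Ivy), (1, Atlas, A, Kim), (1, Atlas, A, Quin), (1, Delta, A, Eve), (1, Delta, A, Ivy), (1, Delta, A, Kim), (1, Delta, A, Quin), (1, Nova, B, Jo), (1, Nova, B, Mo), (1, Nova, B, Ned), (4, Lyra, A, Eve), (4, Lyra, A, Ivy), (4, Lyra, A, Kim), (4, Lyra, A, Quin), (5, Echo, A, Eve), (5, Echo, A, Ivy), (5, Echo, A, Kim), (5, Echo, A, Quin), (5, Lyra, A, Eve), (5, Lyra, A, Ivy), (5, Lyra, A, Kim), (5, Lyra, A, Quin), (5, Orion, C, Rae), (6, Echo, A, Eve), (6, Echo, A, Ivy), (6, Echo, A, Kim), (6, Echo, A, Quin), (9, Alpha, B, Jo), (9, Alpha, B, Mo), (9, Alpha, B, Ned)}
Projecting to grade, credits, sname (8 duplicate(s) eliminated): {(A, 1, Eve), (A, 1, Ivy), (A, 1, Kim), (A, 1, Quin), (A, 4, Eve), (A, 4, Ivy), (A, 4, Kim), (A, 4, Quin), (A, 5, Eve), (A, 5, Ivy), (A, 5, Kim), (A, 5, Quin), (A, 6, Eve), (A, 6, Ivy), (A, 6, Kim), (A, 6, Quin), (B, 1, Jo), (B, 1, Mo), (B, 1, Ned), (B, 9, Jo), (B, 9, Mo), (B, 9, Ned), (C, 5, Rae)}
Apply σ_{credits ≠ 5}; surviving tuples: {(A, 1, Eve), (A, 1, Ivy), (A, 1, Kim), (A, 1, Quin), (A, 4, Eve), (A, 4, Ivy), (A, 4, Kim), (A, 4, Quin), (A, 6, Eve), (A, 6, Ivy), (A, 6, Kim), (A, 6, Quin), (B, 1, Jo), (B, 1, Mo), (B, 1, Ned), (B, 9, Jo), (B, 9, Mo), (B, 9, Ned)}
Projecting to grade, credits (13 duplicate(s) eliminated): {(A, 1), (A, 4), (A, 6), (B, 1), (B, 9)}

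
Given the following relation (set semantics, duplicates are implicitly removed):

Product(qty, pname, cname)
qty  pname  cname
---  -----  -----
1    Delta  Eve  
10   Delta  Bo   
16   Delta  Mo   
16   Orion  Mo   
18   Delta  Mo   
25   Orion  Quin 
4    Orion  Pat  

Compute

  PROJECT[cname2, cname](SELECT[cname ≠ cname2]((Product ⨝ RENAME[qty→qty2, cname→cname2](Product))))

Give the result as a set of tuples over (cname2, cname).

ρ[qty→qty2, cname→cname2]: schema becomes (qty2, pname, cname2); tuples unchanged.
Joining Product and RENAME[qty→qty2, cname→cname2](Product) on pname yields {(1, Delta, Eve, 1, Eve), (1, Delta, Eve, 10, Bo), (1, Delta, Eve, 16, Mo), (1, Delta, Eve, 18, Mo), (10, Delta, Bo, 1, Eve), (10, Delta, Bo, 10, Bo), (10, Delta, Bo, 16, Mo), (10, Delta, Bo, 18, Mo), (16, Delta, Mo, 1, Eve), (16, Delta, Mo, 10, Bo), (16, Delta, Mo, 16, Mo), (16, Delta, Mo, 18, Mo), (16, Orion, Mo, 16, Mo), (16, Orion, Mo, 25, Quin), (16, Orion, Mo, 4, Pat), (18, Delta, Mo, 1, Eve), (18, Delta, Mo, 10, Bo), (18, Delta, Mo, 16, Mo), (18, Delta, Mo, 18, Mo), (25, Orion, Quin, 16, Mo), (25, Orion, Quin, 25, Quin), (25, Orion, Quin, 4, Pat), (4, Orion, Pat, 16, Mo), (4, Orion, Pat, 25, Quin), (4, Orion, Pat, 4, Pat)}.
Filtering on cname ≠ cname2 leaves {(1, Delta, Eve, 10, Bo), (1, Delta, Eve, 16, Mo), (1, Delta, Eve, 18, Mo), (10, Delta, Bo, 1, Eve), (10, Delta, Bo, 16, Mo), (10, Delta, Bo, 18, Mo), (16, Delta, Mo, 1, Eve), (16, Delta, Mo, 10, Bo), (16, Orion, Mo, 25, Quin), (16, Orion, Mo, 4, Pat), (18, Delta, Mo, 1, Eve), (18, Delta, Mo, 10, Bo), (25, Orion, Quin, 16, Mo), (25, Orion, Quin, 4, Pat), (4, Orion, Pat, 16, Mo), (4, Orion, Pat, 25, Quin)}.
π_{cname2, cname} gives {(Bo, Eve), (Bo, Mo), (Eve, Bo), (Eve, Mo), (Mo, Bo), (Mo, Eve), (Mo, Pat), (Mo, Quin), (Pat, Mo), (Pat, Quin), (Quin, Mo), (Quin, Pat)} (4 duplicate(s) eliminated).

{(Bo, Eve), (Bo, Mo), (Eve, Bo), (Eve, Mo), (Mo, Bo), (Mo, Eve), (Mo, Pat), (Mo, Quin), (Pat, Mo), (Pat, Quin), (Quin, Mo), (Quin, Pat)}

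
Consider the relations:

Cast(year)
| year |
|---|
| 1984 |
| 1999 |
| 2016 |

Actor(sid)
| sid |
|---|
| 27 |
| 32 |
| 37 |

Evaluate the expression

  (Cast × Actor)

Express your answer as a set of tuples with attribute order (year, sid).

{(1984, 27), (1984, 32), (1984, 37), (1999, 27), (1999, 32), (1999, 37), (2016, 27), (2016, 32), (2016, 37)}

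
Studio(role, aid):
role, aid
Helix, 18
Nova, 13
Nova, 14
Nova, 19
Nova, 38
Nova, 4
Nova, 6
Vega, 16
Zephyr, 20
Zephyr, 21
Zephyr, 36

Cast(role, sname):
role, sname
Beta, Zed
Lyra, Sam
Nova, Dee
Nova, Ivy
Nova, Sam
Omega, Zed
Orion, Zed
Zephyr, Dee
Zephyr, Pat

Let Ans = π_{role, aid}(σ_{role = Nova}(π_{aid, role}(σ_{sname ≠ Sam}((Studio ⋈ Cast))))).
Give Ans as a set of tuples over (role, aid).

Studio ⋈ Cast (natural join on role): {(Nova, 13, Dee), (Nova, 13, Ivy), (Nova, 13, Sam), (Nova, 14, Dee), (Nova, 14, Ivy), (Nova, 14, Sam), (Nova, 19, Dee), (Nova, 19, Ivy), (Nova, 19, Sam), (Nova, 38, Dee), (Nova, 38, Ivy), (Nova, 38, Sam), (Nova, 4, Dee), (Nova, 4, Ivy), (Nova, 4, Sam), (Nova, 6, Dee), (Nova, 6, Ivy), (Nova, 6, Sam), (Zephyr, 20, Dee), (Zephyr, 20, Pat), (Zephyr, 21, Dee), (Zephyr, 21, Pat), (Zephyr, 36, Dee), (Zephyr, 36, Pat)}
σ[sname ≠ Sam]: keep tuples satisfying sname ≠ Sam → {(Nova, 13, Dee), (Nova, 13, Ivy), (Nova, 14, Dee), (Nova, 14, Ivy), (Nova, 19, Dee), (Nova, 19, Ivy), (Nova, 38, Dee), (Nova, 38, Ivy), (Nova, 4, Dee), (Nova, 4, Ivy), (Nova, 6, Dee), (Nova, 6, Ivy), (Zephyr, 20, Dee), (Zephyr, 20, Pat), (Zephyr, 21, Dee), (Zephyr, 21, Pat), (Zephyr, 36, Dee), (Zephyr, 36, Pat)}
π_{aid, role} gives {(13, Nova), (14, Nova), (19, Nova), (20, Zephyr), (21, Zephyr), (36, Zephyr), (38, Nova), (4, Nova), (6, Nova)} (9 duplicate(s) eliminated).
σ[role = Nova]: keep tuples satisfying role = Nova → {(13, Nova), (14, Nova), (19, Nova), (38, Nova), (4, Nova), (6, Nova)}
π_{role, aid} gives {(Nova, 13), (Nova, 14), (Nova, 19), (Nova, 38), (Nova, 4), (Nova, 6)}.

{(Nova, 13), (Nova, 14), (Nova, 19), (Nova, 38), (Nova, 4), (Nova, 6)}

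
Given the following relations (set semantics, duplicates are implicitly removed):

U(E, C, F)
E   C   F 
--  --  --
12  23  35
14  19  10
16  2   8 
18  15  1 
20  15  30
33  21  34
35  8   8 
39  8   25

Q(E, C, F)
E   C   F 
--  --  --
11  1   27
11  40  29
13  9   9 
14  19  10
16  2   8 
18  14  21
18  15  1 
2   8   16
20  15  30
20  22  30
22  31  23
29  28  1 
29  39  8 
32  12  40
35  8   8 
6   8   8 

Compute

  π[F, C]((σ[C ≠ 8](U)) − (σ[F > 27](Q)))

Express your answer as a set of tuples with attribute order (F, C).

{(1, 15), (10, 19), (34, 21), (35, 23), (8, 2)}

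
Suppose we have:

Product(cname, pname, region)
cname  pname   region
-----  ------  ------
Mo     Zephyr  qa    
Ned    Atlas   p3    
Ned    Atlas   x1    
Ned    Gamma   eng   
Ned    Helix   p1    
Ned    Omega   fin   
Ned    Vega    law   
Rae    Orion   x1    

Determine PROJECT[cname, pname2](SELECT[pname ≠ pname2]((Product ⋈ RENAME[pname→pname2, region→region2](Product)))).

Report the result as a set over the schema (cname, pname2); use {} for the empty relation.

{(Ned, Atlas), (Ned, Gamma), (Ned, Helix), (Ned, Omega), (Ned, Vega)}

ρ[pname→pname2, region→region2]: schema becomes (cname, pname2, region2); tuples unchanged.
Natural join on cname: {(Mo, Zephyr, qa, Zephyr, qa), (Ned, Atlas, p3, Atlas, p3), (Ned, Atlas, p3, Atlas, x1), (Ned, Atlas, p3, Gamma, eng), (Ned, Atlas, p3, Helix, p1), (Ned, Atlas, p3, Omega, fin), (Ned, Atlas, p3, Vega, law), (Ned, Atlas, x1, Atlas, p3), (Ned, Atlas, x1, Atlas, x1), (Ned, Atlas, x1, Gamma, eng), (Ned, Atlas, x1, Helix, p1), (Ned, Atlas, x1, Omega, fin), (Ned, Atlas, x1, Vega, law), (Ned, Gamma, eng, Atlas, p3), (Ned, Gamma, eng, Atlas, x1), (Ned, Gamma, eng, Gamma, eng), (Ned, Gamma, eng, Helix, p1), (Ned, Gamma, eng, Omega, fin), (Ned, Gamma, eng, Vega, law), (Ned, Helix, p1, Atlas, p3), (Ned, Helix, p1, Atlas, x1), (Ned, Helix, p1, Gamma, eng), (Ned, Helix, p1, Helix, p1), (Ned, Helix, p1, Omega, fin), (Ned, Helix, p1, Vega, law), (Ned, Omega, fin, Atlas, p3), (Ned, Omega, fin, Atlas, x1), (Ned, Omega, fin, Gamma, eng), (Ned, Omega, fin, Helix, p1), (Ned, Omega, fin, Omega, fin), (Ned, Omega, fin, Vega, law), (Ned, Vega, law, Atlas, p3), (Ned, Vega, law, Atlas, x1), (Ned, Vega, law, Gamma, eng), (Ned, Vega, law, Helix, p1), (Ned, Vega, law, Omega, fin), (Ned, Vega, law, Vega, law), (Rae, Orion, x1, Orion, x1)}
Selection pname ≠ pname2: {(Ned, Atlas, p3, Gamma, eng), (Ned, Atlas, p3, Helix, p1), (Ned, Atlas, p3, Omega, fin), (Ned, Atlas, p3, Vega, law), (Ned, Atlas, x1, Gamma, eng), (Ned, Atlas, x1, Helix, p1), (Ned, Atlas, x1, Omega, fin), (Ned, Atlas, x1, Vega, law), (Ned, Gamma, eng, Atlas, p3), (Ned, Gamma, eng, Atlas, x1), (Ned, Gamma, eng, Helix, p1), (Ned, Gamma, eng, Omega, fin), (Ned, Gamma, eng, Vega, law), (Ned, Helix, p1, Atlas, p3), (Ned, Helix, p1, Atlas, x1), (Ned, Helix, p1, Gamma, eng), (Ned, Helix, p1, Omega, fin), (Ned, Helix, p1, Vega, law), (Ned, Omega, fin, Atlas, p3), (Ned, Omega, fin, Atlas, x1), (Ned, Omega, fin, Gamma, eng), (Ned, Omega, fin, Helix, p1), (Ned, Omega, fin, Vega, law), (Ned, Vega, law, Atlas, p3), (Ned, Vega, law, Atlas, x1), (Ned, Vega, law, Gamma, eng), (Ned, Vega, law, Helix, p1), (Ned, Vega, law, Omega, fin)}
π[cname, pname2]: project onto (cname, pname2) (23 duplicate(s) eliminated) → {(Ned, Atlas), (Ned, Gamma), (Ned, Helix), (Ned, Omega), (Ned, Vega)}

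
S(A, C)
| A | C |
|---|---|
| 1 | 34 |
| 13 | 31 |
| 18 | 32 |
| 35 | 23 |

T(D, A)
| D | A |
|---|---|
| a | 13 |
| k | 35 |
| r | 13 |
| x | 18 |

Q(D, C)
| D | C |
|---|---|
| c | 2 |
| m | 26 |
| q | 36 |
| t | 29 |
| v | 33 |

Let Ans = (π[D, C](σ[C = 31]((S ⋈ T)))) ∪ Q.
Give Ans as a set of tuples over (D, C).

Joining S and T on A yields {(13, 31, a), (13, 31, r), (18, 32, x), (35, 23, k)}.
Filtering on C = 31 leaves {(13, 31, a), (13, 31, r)}.
π_{D, C} gives {(a, 31), (r, 31)}.
Taking the union: {(a, 31), (c, 2), (m, 26), (q, 36), (r, 31), (t, 29), (v, 33)}

{(a, 31), (c, 2), (m, 26), (q, 36), (r, 31), (t, 29), (v, 33)}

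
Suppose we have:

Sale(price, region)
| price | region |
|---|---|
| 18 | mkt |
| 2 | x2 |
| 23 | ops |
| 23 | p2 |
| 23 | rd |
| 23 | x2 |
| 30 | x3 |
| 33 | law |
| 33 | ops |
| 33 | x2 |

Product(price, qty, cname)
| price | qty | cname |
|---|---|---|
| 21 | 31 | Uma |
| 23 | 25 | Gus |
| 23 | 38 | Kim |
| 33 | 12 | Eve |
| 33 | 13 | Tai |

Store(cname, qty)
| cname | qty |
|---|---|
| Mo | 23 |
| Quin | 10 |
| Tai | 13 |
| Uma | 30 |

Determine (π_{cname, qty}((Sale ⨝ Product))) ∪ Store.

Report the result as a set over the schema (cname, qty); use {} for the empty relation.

{(Eve, 12), (Gus, 25), (Kim, 38), (Mo, 23), (Quin, 10), (Tai, 13), (Uma, 30)}

Joining Sale and Product on price yields {(23, ops, 25, Gus), (23, ops, 38, Kim), (23, p2, 25, Gus), (23, p2, 38, Kim), (23, rd, 25, Gus), (23, rd, 38, Kim), (23, x2, 25, Gus), (23, x2, 38, Kim), (33, law, 12, Eve), (33, law, 13, Tai), (33, ops, 12, Eve), (33, ops, 13, Tai), (33, x2, 12, Eve), (33, x2, 13, Tai)}.
Projecting to cname, qty (10 duplicate(s) eliminated): {(Eve, 12), (Gus, 25), (Kim, 38), (Tai, 13)}
Taking the union: {(Eve, 12), (Gus, 25), (Kim, 38), (Mo, 23), (Quin, 10), (Tai, 13), (Uma, 30)}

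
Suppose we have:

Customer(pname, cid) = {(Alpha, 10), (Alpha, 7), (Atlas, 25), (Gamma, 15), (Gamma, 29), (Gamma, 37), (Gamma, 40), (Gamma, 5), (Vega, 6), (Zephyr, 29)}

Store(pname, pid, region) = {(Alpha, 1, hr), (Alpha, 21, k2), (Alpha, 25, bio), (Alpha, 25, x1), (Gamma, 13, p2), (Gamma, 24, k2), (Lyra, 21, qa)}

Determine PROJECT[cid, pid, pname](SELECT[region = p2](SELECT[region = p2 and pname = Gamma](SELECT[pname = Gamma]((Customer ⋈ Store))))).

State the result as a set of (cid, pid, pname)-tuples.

{(15, 13, Gamma), (29, 13, Gamma), (37, 13, Gamma), (40, 13, Gamma), (5, 13, Gamma)}

Natural join on pname: {(Alpha, 10, 1, hr), (Alpha, 10, 21, k2), (Alpha, 10, 25, bio), (Alpha, 10, 25, x1), (Alpha, 7, 1, hr), (Alpha, 7, 21, k2), (Alpha, 7, 25, bio), (Alpha, 7, 25, x1), (Gamma, 15, 13, p2), (Gamma, 15, 24, k2), (Gamma, 29, 13, p2), (Gamma, 29, 24, k2), (Gamma, 37, 13, p2), (Gamma, 37, 24, k2), (Gamma, 40, 13, p2), (Gamma, 40, 24, k2), (Gamma, 5, 13, p2), (Gamma, 5, 24, k2)}
σ[pname = Gamma]: keep tuples satisfying pname = Gamma → {(Gamma, 15, 13, p2), (Gamma, 15, 24, k2), (Gamma, 29, 13, p2), (Gamma, 29, 24, k2), (Gamma, 37, 13, p2), (Gamma, 37, 24, k2), (Gamma, 40, 13, p2), (Gamma, 40, 24, k2), (Gamma, 5, 13, p2), (Gamma, 5, 24, k2)}
σ[region = p2 and pname = Gamma]: keep tuples satisfying region = p2 and pname = Gamma → {(Gamma, 15, 13, p2), (Gamma, 29, 13, p2), (Gamma, 37, 13, p2), (Gamma, 40, 13, p2), (Gamma, 5, 13, p2)}
σ[region = p2]: keep tuples satisfying region = p2 → {(Gamma, 15, 13, p2), (Gamma, 29, 13, p2), (Gamma, 37, 13, p2), (Gamma, 40, 13, p2), (Gamma, 5, 13, p2)}
Projecting to cid, pid, pname: {(15, 13, Gamma), (29, 13, Gamma), (37, 13, Gamma), (40, 13, Gamma), (5, 13, Gamma)}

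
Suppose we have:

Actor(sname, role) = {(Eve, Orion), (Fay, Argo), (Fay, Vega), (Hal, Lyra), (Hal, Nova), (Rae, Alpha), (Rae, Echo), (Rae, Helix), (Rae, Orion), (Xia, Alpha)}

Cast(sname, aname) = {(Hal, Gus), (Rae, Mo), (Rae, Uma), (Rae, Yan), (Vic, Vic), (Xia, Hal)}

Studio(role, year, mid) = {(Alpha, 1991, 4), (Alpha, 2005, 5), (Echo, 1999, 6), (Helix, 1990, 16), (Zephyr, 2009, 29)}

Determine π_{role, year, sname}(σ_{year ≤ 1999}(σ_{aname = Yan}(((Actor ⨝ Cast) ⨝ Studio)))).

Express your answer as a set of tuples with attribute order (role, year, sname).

{(Alpha, 1991, Rae), (Echo, 1999, Rae), (Helix, 1990, Rae)}

Joining Actor and Cast on sname yields {(Hal, Lyra, Gus), (Hal, Nova, Gus), (Rae, Alpha, Mo), (Rae, Alpha, Uma), (Rae, Alpha, Yan), (Rae, Echo, Mo), (Rae, Echo, Uma), (Rae, Echo, Yan), (Rae, Helix, Mo), (Rae, Helix, Uma), (Rae, Helix, Yan), (Rae, Orion, Mo), (Rae, Orion, Uma), (Rae, Orion, Yan), (Xia, Alpha, Hal)}.
Joining (Actor ⨝ Cast) and Studio on role yields {(Rae, Alpha, Mo, 1991, 4), (Rae, Alpha, Mo, 2005, 5), (Rae, Alpha, Uma, 1991, 4), (Rae, Alpha, Uma, 2005, 5), (Rae, Alpha, Yan, 1991, 4), (Rae, Alpha, Yan, 2005, 5), (Rae, Echo, Mo, 1999, 6), (Rae, Echo, Uma, 1999, 6), (Rae, Echo, Yan, 1999, 6), (Rae, Helix, Mo, 1990, 16), (Rae, Helix, Uma, 1990, 16), (Rae, Helix, Yan, 1990, 16), (Xia, Alpha, Hal, 1991, 4), (Xia, Alpha, Hal, 2005, 5)}.
Selection aname = Yan: {(Rae, Alpha, Yan, 1991, 4), (Rae, Alpha, Yan, 2005, 5), (Rae, Echo, Yan, 1999, 6), (Rae, Helix, Yan, 1990, 16)}
Selection year ≤ 1999: {(Rae, Alpha, Yan, 1991, 4), (Rae, Echo, Yan, 1999, 6), (Rae, Helix, Yan, 1990, 16)}
Keep only column(s) role, year, sname: {(Alpha, 1991, Rae), (Echo, 1999, Rae), (Helix, 1990, Rae)}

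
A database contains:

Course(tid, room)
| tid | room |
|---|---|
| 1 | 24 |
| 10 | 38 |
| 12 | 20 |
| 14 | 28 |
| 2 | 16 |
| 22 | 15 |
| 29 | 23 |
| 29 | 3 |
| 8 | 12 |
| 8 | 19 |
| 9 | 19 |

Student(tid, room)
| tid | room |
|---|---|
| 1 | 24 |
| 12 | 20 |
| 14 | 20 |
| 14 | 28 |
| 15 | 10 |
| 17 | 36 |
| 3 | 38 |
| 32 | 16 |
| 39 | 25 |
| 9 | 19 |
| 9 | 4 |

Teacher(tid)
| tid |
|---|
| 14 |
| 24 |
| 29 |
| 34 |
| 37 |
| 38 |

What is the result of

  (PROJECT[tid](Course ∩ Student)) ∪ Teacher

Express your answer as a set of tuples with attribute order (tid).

{1, 12, 14, 24, 29, 34, 37, 38, 9}

Intersection: {(1, 24), (10, 38), (12, 20), (14, 28), (2, 16), (22, 15), (29, 23), (29, 3), (8, 12), (8, 19), (9, 19)} with {(1, 24), (12, 20), (14, 20), (14, 28), (15, 10), (17, 36), (3, 38), (32, 16), (39, 25), (9, 19), (9, 4)} → {(1, 24), (12, 20), (14, 28), (9, 19)}
Keep only column(s) tid: {1, 12, 14, 9}
Union: {1, 12, 14, 9} with {14, 24, 29, 34, 37, 38} → {1, 12, 14, 24, 29, 34, 37, 38, 9}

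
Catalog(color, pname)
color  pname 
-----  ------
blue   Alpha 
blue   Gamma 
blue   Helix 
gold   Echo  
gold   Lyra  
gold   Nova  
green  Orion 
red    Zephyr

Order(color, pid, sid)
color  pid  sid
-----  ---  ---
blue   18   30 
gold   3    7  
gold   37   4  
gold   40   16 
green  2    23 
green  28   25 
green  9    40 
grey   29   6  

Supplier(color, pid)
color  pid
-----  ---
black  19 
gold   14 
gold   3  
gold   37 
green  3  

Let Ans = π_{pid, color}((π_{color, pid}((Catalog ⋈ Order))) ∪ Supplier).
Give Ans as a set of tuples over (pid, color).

Natural join on color: {(blue, Alpha, 18, 30), (blue, Gamma, 18, 30), (blue, Helix, 18, 30), (gold, Echo, 3, 7), (gold, Echo, 37, 4), (gold, Echo, 40, 16), (gold, Lyra, 3, 7), (gold, Lyra, 37, 4), (gold, Lyra, 40, 16), (gold, Nova, 3, 7), (gold, Nova, 37, 4), (gold, Nova, 40, 16), (green, Orion, 2, 23), (green, Orion, 28, 25), (green, Orion, 9, 40)}
Projecting to color, pid (8 duplicate(s) eliminated): {(blue, 18), (gold, 3), (gold, 37), (gold, 40), (green, 2), (green, 28), (green, 9)}
Taking the union: {(black, 19), (blue, 18), (gold, 14), (gold, 3), (gold, 37), (gold, 40), (green, 2), (green, 28), (green, 3), (green, 9)}
Projecting to pid, color: {(14, gold), (18, blue), (19, black), (2, green), (28, green), (3, gold), (3, green), (37, gold), (40, gold), (9, green)}

{(14, gold), (18, blue), (19, black), (2, green), (28, green), (3, gold), (3, green), (37, gold), (40, gold), (9, green)}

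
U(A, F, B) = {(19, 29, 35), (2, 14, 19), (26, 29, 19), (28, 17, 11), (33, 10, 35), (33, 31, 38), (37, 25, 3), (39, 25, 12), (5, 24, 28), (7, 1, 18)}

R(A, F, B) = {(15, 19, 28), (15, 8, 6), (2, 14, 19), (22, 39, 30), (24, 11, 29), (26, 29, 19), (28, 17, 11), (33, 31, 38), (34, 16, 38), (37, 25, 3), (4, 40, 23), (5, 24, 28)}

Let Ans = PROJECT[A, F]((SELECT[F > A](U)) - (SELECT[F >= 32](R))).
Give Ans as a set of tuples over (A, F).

Selection F > A: {(19, 29, 35), (2, 14, 19), (26, 29, 19), (5, 24, 28)}
Selection F >= 32: {(22, 39, 30), (4, 40, 23)}
Taking the difference: {(19, 29, 35), (2, 14, 19), (26, 29, 19), (5, 24, 28)}
Projecting to A, F: {(19, 29), (2, 14), (26, 29), (5, 24)}

{(19, 29), (2, 14), (26, 29), (5, 24)}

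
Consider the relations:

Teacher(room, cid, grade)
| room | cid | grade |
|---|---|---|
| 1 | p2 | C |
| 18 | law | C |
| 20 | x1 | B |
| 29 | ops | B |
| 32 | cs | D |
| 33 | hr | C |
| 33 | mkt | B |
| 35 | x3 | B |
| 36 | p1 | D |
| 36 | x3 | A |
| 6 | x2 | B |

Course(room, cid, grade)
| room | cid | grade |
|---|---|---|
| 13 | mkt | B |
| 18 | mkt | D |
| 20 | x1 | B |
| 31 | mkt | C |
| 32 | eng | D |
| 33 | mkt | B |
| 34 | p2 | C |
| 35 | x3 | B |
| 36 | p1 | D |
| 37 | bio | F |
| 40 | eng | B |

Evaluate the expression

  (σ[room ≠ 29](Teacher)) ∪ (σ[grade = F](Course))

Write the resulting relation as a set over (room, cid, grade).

Selection room ≠ 29: {(1, p2, C), (18, law, C), (20, x1, B), (32, cs, D), (33, hr, C), (33, mkt, B), (35, x3, B), (36, p1, D), (36, x3, A), (6, x2, B)}
Selection grade = F: {(37, bio, F)}
Taking the union: {(1, p2, C), (18, law, C), (20, x1, B), (32, cs, D), (33, hr, C), (33, mkt, B), (35, x3, B), (36, p1, D), (36, x3, A), (37, bio, F), (6, x2, B)}

{(1, p2, C), (18, law, C), (20, x1, B), (32, cs, D), (33, hr, C), (33, mkt, B), (35, x3, B), (36, p1, D), (36, x3, A), (37, bio, F), (6, x2, B)}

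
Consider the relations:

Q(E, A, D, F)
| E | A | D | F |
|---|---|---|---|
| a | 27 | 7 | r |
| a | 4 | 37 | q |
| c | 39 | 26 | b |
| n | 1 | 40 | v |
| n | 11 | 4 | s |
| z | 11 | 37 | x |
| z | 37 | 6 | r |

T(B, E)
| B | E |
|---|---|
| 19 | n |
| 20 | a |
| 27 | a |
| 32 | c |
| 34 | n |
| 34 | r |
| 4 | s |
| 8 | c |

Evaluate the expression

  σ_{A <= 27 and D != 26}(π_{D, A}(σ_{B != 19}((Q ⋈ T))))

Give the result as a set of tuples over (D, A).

Q ⋈ T (natural join on E): {(a, 27, 7, r, 20), (a, 27, 7, r, 27), (a, 4, 37, q, 20), (a, 4, 37, q, 27), (c, 39, 26, b, 32), (c, 39, 26, b, 8), (n, 1, 40, v, 19), (n, 1, 40, v, 34), (n, 11, 4, s, 19), (n, 11, 4, s, 34)}
Filtering on B != 19 leaves {(a, 27, 7, r, 20), (a, 27, 7, r, 27), (a, 4, 37, q, 20), (a, 4, 37, q, 27), (c, 39, 26, b, 32), (c, 39, 26, b, 8), (n, 1, 40, v, 34), (n, 11, 4, s, 34)}.
Projecting to D, A (3 duplicate(s) eliminated): {(26, 39), (37, 4), (4, 11), (40, 1), (7, 27)}
Filtering on A <= 27 and D != 26 leaves {(37, 4), (4, 11), (40, 1), (7, 27)}.

{(37, 4), (4, 11), (40, 1), (7, 27)}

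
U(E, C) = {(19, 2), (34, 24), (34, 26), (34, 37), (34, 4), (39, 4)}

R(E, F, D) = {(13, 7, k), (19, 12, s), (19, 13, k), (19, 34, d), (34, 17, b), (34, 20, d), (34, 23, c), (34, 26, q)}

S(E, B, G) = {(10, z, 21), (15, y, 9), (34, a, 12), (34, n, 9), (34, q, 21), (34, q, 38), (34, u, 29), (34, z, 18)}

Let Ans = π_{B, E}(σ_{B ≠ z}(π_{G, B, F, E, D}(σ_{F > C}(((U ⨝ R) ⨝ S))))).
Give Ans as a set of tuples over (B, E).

{(a, 34), (n, 34), (q, 34), (u, 34)}

U ⋈ R (natural join on E): {(19, 2, 12, s), (19, 2, 13, k), (19, 2, 34, d), (34, 24, 17, b), (34, 24, 20, d), (34, 24, 23, c), (34, 24, 26, q), (34, 26, 17, b), (34, 26, 20, d), (34, 26, 23, c), (34, 26, 26, q), (34, 37, 17, b), (34, 37, 20, d), (34, 37, 23, c), (34, 37, 26, q), (34, 4, 17, b), (34, 4, 20, d), (34, 4, 23, c), (34, 4, 26, q)}
(U ⨝ R) ⋈ S (natural join on E): {(34, 24, 17, b, a, 12), (34, 24, 17, b, n, 9), (34, 24, 17, b, q, 21), (34, 24, 17, b, q, 38), (34, 24, 17, b, u, 29), (34, 24, 17, b, z, 18), (34, 24, 20, d, a, 12), (34, 24, 20, d, n, 9), (34, 24, 20, d, q, 21), (34, 24, 20, d, q, 38), (34, 24, 20, d, u, 29), (34, 24, 20, d, z, 18), (34, 24, 23, c, a, 12), (34, 24, 23, c, n, 9), (34, 24, 23, c, q, 21), (34, 24, 23, c, q, 38), (34, 24, 23, c, u, 29), (34, 24, 23, c, z, 18), (34, 24, 26, q, a, 12), (34, 24, 26, q, n, 9), (34, 24, 26, q, q, 21), (34, 24, 26, q, q, 38), (34, 24, 26, q, u, 29), (34, 24, 26, q, z, 18), (34, 26, 17, b, a, 12), (34, 26, 17, b, n, 9), (34, 26, 17, b, q, 21), (34, 26, 17, b, q, 38), (34, 26, 17, b, u, 29), (34, 26, 17, b, z, 18), (34, 26, 20, d, a, 12), (34, 26, 20, d, n, 9), (34, 26, 20, d, q, 21), (34, 26, 20, d, q, 38), (34, 26, 20, d, u, 29), (34, 26, 20, d, z, 18), (34, 26, 23, c, a, 12), (34, 26, 23, c, n, 9), (34, 26, 23, c, q, 21), (34, 26, 23, c, q, 38), (34, 26, 23, c, u, 29), (34, 26, 23, c, z, 18), (34, 26, 26, q, a, 12), (34, 26, 26, q, n, 9), (34, 26, 26, q, q, 21), (34, 26, 26, q, q, 38), (34, 26, 26, q, u, 29), (34, 26, 26, q, z, 18), (34, 37, 17, b, a, 12), (34, 37, 17, b, n, 9), (34, 37, 17, b, q, 21), (34, 37, 17, b, q, 38), (34, 37, 17, b, u, 29), (34, 37, 17, b, z, 18), (34, 37, 20, d, a, 12), (34, 37, 20, d, n, 9), (34, 37, 20, d, q, 21), (34, 37, 20, d, q, 38), (34, 37, 20, d, u, 29), (34, 37, 20, d, z, 18), (34, 37, 23, c, a, 12), (34, 37, 23, c, n, 9), (34, 37, 23, c, q, 21), (34, 37, 23, c, q, 38), (34, 37, 23, c, u, 29), (34, 37, 23, c, z, 18), (34, 37, 26, q, a, 12), (34, 37, 26, q, n, 9), (34, 37, 26, q, q, 21), (34, 37, 26, q, q, 38), (34, 37, 26, q, u, 29), (34, 37, 26, q, z, 18), (34, 4, 17, b, a, 12), (34, 4, 17, b, n, 9), (34, 4, 17, b, q, 21), (34, 4, 17, b, q, 38), (34, 4, 17, b, u, 29), (34, 4, 17, b, z, 18), (34, 4, 20, d, a, 12), (34, 4, 20, d, n, 9), (34, 4, 20, d, q, 21), (34, 4, 20, d, q, 38), (34, 4, 20, d, u, 29), (34, 4, 20, d, z, 18), (34, 4, 23, c, a, 12), (34, 4, 23, c, n, 9), (34, 4, 23, c, q, 21), (34, 4, 23, c, q, 38), (34, 4, 23, c, u, 29), (34, 4, 23, c, z, 18), (34, 4, 26, q, a, 12), (34, 4, 26, q, n, 9), (34, 4, 26, q, q, 21), (34, 4, 26, q, q, 38), (34, 4, 26, q, u, 29), (34, 4, 26, q, z, 18)}
Apply σ_{F > C}; surviving tuples: {(34, 24, 26, q, a, 12), (34, 24, 26, q, n, 9), (34, 24, 26, q, q, 21), (34, 24, 26, q, q, 38), (34, 24, 26, q, u, 29), (34, 24, 26, q, z, 18), (34, 4, 17, b, a, 12), (34, 4, 17, b, n, 9), (34, 4, 17, b, q, 21), (34, 4, 17, b, q, 38), (34, 4, 17, b, u, 29), (34, 4, 17, b, z, 18), (34, 4, 20, d, a, 12), (34, 4, 20, d, n, 9), (34, 4, 20, d, q, 21), (34, 4, 20, d, q, 38), (34, 4, 20, d, u, 29), (34, 4, 20, d, z, 18), (34, 4, 23, c, a, 12), (34, 4, 23, c, n, 9), (34, 4, 23, c, q, 21), (34, 4, 23, c, q, 38), (34, 4, 23, c, u, 29), (34, 4, 23, c, z, 18), (34, 4, 26, q, a, 12), (34, 4, 26, q, n, 9), (34, 4, 26, q, q, 21), (34, 4, 26, q, q, 38), (34, 4, 26, q, u, 29), (34, 4, 26, q, z, 18)}
Keep only column(s) G, B, F, E, D (6 duplicate(s) eliminated): {(12, a, 17, 34, b), (12, a, 20, 34, d), (12, a, 23, 34, c), (12, a, 26, 34, q), (18, z, 17, 34, b), (18, z, 20, 34, d), (18, z, 23, 34, c), (18, z, 26, 34, q), (21, q, 17, 34, b), (21, q, 20, 34, d), (21, q, 23, 34, c), (21, q, 26, 34, q), (29, u, 17, 34, b), (29, u, 20, 34, d), (29, u, 23, 34, c), (29, u, 26, 34, q), (38, q, 17, 34, b), (38, q, 20, 34, d), (38, q, 23, 34, c), (38, q, 26, 34, q), (9, n, 17, 34, b), (9, n, 20, 34, d), (9, n, 23, 34, c), (9, n, 26, 34, q)}
Apply σ_{B ≠ z}; surviving tuples: {(12, a, 17, 34, b), (12, a, 20, 34, d), (12, a, 23, 34, c), (12, a, 26, 34, q), (21, q, 17, 34, b), (21, q, 20, 34, d), (21, q, 23, 34, c), (21, q, 26, 34, q), (29, u, 17, 34, b), (29, u, 20, 34, d), (29, u, 23, 34, c), (29, u, 26, 34, q), (38, q, 17, 34, b), (38, q, 20, 34, d), (38, q, 23, 34, c), (38, q, 26, 34, q), (9, n, 17, 34, b), (9, n, 20, 34, d), (9, n, 23, 34, c), (9, n, 26, 34, q)}
Keep only column(s) B, E (16 duplicate(s) eliminated): {(a, 34), (n, 34), (q, 34), (u, 34)}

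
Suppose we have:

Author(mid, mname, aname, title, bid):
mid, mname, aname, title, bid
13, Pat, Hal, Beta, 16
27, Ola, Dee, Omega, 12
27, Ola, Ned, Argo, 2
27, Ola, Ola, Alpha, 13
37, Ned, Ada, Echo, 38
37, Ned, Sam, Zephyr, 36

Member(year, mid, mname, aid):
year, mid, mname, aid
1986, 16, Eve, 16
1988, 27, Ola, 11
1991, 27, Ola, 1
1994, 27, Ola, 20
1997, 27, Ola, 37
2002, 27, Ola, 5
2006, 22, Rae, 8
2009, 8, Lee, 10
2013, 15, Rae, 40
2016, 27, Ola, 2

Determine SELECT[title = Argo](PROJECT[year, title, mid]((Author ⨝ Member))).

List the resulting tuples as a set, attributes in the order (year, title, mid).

{(1988, Argo, 27), (1991, Argo, 27), (1994, Argo, 27), (1997, Argo, 27), (2002, Argo, 27), (2016, Argo, 27)}

Joining Author and Member on mid, mname yields {(27, Ola, Dee, Omega, 12, 1988, 11), (27, Ola, Dee, Omega, 12, 1991, 1), (27, Ola, Dee, Omega, 12, 1994, 20), (27, Ola, Dee, Omega, 12, 1997, 37), (27, Ola, Dee, Omega, 12, 2002, 5), (27, Ola, Dee, Omega, 12, 2016, 2), (27, Ola, Ned, Argo, 2, 1988, 11), (27, Ola, Ned, Argo, 2, 1991, 1), (27, Ola, Ned, Argo, 2, 1994, 20), (27, Ola, Ned, Argo, 2, 1997, 37), (27, Ola, Ned, Argo, 2, 2002, 5), (27, Ola, Ned, Argo, 2, 2016, 2), (27, Ola, Ola, Alpha, 13, 1988, 11), (27, Ola, Ola, Alpha, 13, 1991, 1), (27, Ola, Ola, Alpha, 13, 1994, 20), (27, Ola, Ola, Alpha, 13, 1997, 37), (27, Ola, Ola, Alpha, 13, 2002, 5), (27, Ola, Ola, Alpha, 13, 2016, 2)}.
Projecting to year, title, mid: {(1988, Alpha, 27), (1988, Argo, 27), (1988, Omega, 27), (1991, Alpha, 27), (1991, Argo, 27), (1991, Omega, 27), (1994, Alpha, 27), (1994, Argo, 27), (1994, Omega, 27), (1997, Alpha, 27), (1997, Argo, 27), (1997, Omega, 27), (2002, Alpha, 27), (2002, Argo, 27), (2002, Omega, 27), (2016, Alpha, 27), (2016, Argo, 27), (2016, Omega, 27)}
Filtering on title = Argo leaves {(1988, Argo, 27), (1991, Argo, 27), (1994, Argo, 27), (1997, Argo, 27), (2002, Argo, 27), (2016, Argo, 27)}.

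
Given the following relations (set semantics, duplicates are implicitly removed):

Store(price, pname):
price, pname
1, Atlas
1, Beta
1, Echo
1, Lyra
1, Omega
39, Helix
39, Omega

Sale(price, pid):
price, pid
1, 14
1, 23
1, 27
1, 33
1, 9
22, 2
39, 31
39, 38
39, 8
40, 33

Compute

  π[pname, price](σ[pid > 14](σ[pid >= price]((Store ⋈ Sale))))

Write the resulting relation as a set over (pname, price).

Joining Store and Sale on price yields {(1, Atlas, 14), (1, Atlas, 23), (1, Atlas, 27), (1, Atlas, 33), (1, Atlas, 9), (1, Beta, 14), (1, Beta, 23), (1, Beta, 27), (1, Beta, 33), (1, Beta, 9), (1, Echo, 14), (1, Echo, 23), (1, Echo, 27), (1, Echo, 33), (1, Echo, 9), (1, Lyra, 14), (1, Lyra, 23), (1, Lyra, 27), (1, Lyra, 33), (1, Lyra, 9), (1, Omega, 14), (1, Omega, 23), (1, Omega, 27), (1, Omega, 33), (1, Omega, 9), (39, Helix, 31), (39, Helix, 38), (39, Helix, 8), (39, Omega, 31), (39, Omega, 38), (39, Omega, 8)}.
Filtering on pid >= price leaves {(1, Atlas, 14), (1, Atlas, 23), (1, Atlas, 27), (1, Atlas, 33), (1, Atlas, 9), (1, Beta, 14), (1, Beta, 23), (1, Beta, 27), (1, Beta, 33), (1, Beta, 9), (1, Echo, 14), (1, Echo, 23), (1, Echo, 27), (1, Echo, 33), (1, Echo, 9), (1, Lyra, 14), (1, Lyra, 23), (1, Lyra, 27), (1, Lyra, 33), (1, Lyra, 9), (1, Omega, 14), (1, Omega, 23), (1, Omega, 27), (1, Omega, 33), (1, Omega, 9)}.
Filtering on pid > 14 leaves {(1, Atlas, 23), (1, Atlas, 27), (1, Atlas, 33), (1, Beta, 23), (1, Beta, 27), (1, Beta, 33), (1, Echo, 23), (1, Echo, 27), (1, Echo, 33), (1, Lyra, 23), (1, Lyra, 27), (1, Lyra, 33), (1, Omega, 23), (1, Omega, 27), (1, Omega, 33)}.
Projecting to pname, price (10 duplicate(s) eliminated): {(Atlas, 1), (Beta, 1), (Echo, 1), (Lyra, 1), (Omega, 1)}

{(Atlas, 1), (Beta, 1), (Echo, 1), (Lyra, 1), (Omega, 1)}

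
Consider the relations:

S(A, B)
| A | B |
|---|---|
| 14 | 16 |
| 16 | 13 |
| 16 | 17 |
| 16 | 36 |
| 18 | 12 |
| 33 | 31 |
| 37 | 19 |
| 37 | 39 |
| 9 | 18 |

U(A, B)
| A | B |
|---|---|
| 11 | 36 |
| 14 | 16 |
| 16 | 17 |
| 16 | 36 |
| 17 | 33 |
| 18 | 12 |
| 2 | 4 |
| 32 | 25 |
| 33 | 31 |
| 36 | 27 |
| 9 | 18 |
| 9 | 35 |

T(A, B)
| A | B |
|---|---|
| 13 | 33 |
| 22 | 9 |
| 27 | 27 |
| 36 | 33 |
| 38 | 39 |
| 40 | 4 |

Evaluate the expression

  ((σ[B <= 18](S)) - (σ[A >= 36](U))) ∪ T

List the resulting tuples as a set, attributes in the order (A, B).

{(13, 33), (14, 16), (16, 13), (16, 17), (18, 12), (22, 9), (27, 27), (36, 33), (38, 39), (40, 4), (9, 18)}

Apply σ_{B <= 18}; surviving tuples: {(14, 16), (16, 13), (16, 17), (18, 12), (9, 18)}
Apply σ_{A >= 36}; surviving tuples: {(36, 27)}
Taking the difference: {(14, 16), (16, 13), (16, 17), (18, 12), (9, 18)}
Taking the union: {(13, 33), (14, 16), (16, 13), (16, 17), (18, 12), (22, 9), (27, 27), (36, 33), (38, 39), (40, 4), (9, 18)}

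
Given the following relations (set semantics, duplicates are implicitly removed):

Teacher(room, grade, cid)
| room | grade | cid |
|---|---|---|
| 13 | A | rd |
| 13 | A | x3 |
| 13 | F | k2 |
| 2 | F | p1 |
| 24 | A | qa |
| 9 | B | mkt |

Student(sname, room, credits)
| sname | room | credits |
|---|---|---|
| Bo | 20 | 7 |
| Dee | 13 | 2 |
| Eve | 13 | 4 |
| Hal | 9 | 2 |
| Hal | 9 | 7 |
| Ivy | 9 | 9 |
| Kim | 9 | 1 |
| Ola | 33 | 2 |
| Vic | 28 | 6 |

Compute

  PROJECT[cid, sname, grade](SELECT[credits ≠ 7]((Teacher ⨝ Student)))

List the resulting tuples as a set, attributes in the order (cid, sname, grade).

{(k2, Dee, F), (k2, Eve, F), (mkt, Hal, B), (mkt, Ivy, B), (mkt, Kim, B), (rd, Dee, A), (rd, Eve, A), (x3, Dee, A), (x3, Eve, A)}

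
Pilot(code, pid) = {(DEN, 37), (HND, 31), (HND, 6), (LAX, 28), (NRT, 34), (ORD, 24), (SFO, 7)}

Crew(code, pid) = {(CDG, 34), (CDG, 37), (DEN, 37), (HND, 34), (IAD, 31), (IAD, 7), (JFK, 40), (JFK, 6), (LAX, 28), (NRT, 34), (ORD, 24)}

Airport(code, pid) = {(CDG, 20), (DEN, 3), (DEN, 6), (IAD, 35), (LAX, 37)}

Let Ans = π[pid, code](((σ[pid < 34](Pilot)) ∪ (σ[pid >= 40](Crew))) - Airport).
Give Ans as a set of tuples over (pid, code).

Selection pid < 34: {(HND, 31), (HND, 6), (LAX, 28), (ORD, 24), (SFO, 7)}
Selection pid >= 40: {(JFK, 40)}
Union: {(HND, 31), (HND, 6), (LAX, 28), (ORD, 24), (SFO, 7)} with {(JFK, 40)} → {(HND, 31), (HND, 6), (JFK, 40), (LAX, 28), (ORD, 24), (SFO, 7)}
Difference: {(HND, 31), (HND, 6), (JFK, 40), (LAX, 28), (ORD, 24), (SFO, 7)} with {(CDG, 20), (DEN, 3), (DEN, 6), (IAD, 35), (LAX, 37)} → {(HND, 31), (HND, 6), (JFK, 40), (LAX, 28), (ORD, 24), (SFO, 7)}
π[pid, code]: project onto (pid, code) → {(24, ORD), (28, LAX), (31, HND), (40, JFK), (6, HND), (7, SFO)}

{(24, ORD), (28, LAX), (31, HND), (40, JFK), (6, HND), (7, SFO)}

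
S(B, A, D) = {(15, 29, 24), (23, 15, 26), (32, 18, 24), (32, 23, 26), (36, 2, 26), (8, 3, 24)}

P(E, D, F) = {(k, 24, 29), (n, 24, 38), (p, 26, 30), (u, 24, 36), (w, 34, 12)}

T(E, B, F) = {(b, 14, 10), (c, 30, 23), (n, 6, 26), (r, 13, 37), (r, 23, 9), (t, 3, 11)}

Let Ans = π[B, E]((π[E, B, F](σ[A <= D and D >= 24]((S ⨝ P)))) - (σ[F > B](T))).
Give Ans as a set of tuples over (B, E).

{(23, p), (32, k), (32, n), (32, p), (32, u), (36, p), (8, k), (8, n), (8, u)}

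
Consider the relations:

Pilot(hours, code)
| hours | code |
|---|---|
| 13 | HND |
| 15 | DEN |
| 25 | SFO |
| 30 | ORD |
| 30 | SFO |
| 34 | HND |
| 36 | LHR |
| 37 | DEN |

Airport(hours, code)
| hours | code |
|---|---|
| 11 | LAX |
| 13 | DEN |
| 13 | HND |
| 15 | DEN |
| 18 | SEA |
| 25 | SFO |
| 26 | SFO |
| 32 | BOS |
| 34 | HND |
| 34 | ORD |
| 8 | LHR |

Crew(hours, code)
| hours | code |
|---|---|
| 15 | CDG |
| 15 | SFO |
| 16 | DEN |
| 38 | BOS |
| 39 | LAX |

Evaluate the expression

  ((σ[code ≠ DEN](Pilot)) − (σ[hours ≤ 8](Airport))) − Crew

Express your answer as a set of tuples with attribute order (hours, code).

{(13, HND), (25, SFO), (30, ORD), (30, SFO), (34, HND), (36, LHR)}

Filtering on code ≠ DEN leaves {(13, HND), (25, SFO), (30, ORD), (30, SFO), (34, HND), (36, LHR)}.
Filtering on hours ≤ 8 leaves {(8, LHR)}.
Difference: {(13, HND), (25, SFO), (30, ORD), (30, SFO), (34, HND), (36, LHR)} with {(8, LHR)} → {(13, HND), (25, SFO), (30, ORD), (30, SFO), (34, HND), (36, LHR)}
Difference: {(13, HND), (25, SFO), (30, ORD), (30, SFO), (34, HND), (36, LHR)} with {(15, CDG), (15, SFO), (16, DEN), (38, BOS), (39, LAX)} → {(13, HND), (25, SFO), (30, ORD), (30, SFO), (34, HND), (36, LHR)}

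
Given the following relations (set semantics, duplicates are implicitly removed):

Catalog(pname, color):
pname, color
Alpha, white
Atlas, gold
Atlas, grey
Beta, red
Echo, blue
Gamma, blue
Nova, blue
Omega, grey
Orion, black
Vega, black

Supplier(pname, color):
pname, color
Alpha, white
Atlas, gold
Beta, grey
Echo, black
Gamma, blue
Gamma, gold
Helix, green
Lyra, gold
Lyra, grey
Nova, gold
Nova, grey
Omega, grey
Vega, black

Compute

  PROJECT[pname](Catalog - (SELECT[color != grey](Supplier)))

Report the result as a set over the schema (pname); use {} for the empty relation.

Selection color != grey: {(Alpha, white), (Atlas, gold), (Echo, black), (Gamma, blue), (Gamma, gold), (Helix, green), (Lyra, gold), (Nova, gold), (Vega, black)}
Taking the difference: {(Atlas, grey), (Beta, red), (Echo, blue), (Nova, blue), (Omega, grey), (Orion, black)}
Keep only column(s) pname: {Atlas, Beta, Echo, Nova, Omega, Orion}

{Atlas, Beta, Echo, Nova, Omega, Orion}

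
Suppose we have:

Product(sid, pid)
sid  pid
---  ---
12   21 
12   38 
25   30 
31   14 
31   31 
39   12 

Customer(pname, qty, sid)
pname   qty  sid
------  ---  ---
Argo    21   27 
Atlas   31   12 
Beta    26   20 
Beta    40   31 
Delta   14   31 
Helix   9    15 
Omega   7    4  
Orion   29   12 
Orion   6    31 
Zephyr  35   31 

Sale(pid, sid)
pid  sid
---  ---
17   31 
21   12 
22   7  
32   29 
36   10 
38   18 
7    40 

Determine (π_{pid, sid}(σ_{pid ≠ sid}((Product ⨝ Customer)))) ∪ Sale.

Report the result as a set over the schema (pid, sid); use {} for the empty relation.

{(14, 31), (17, 31), (21, 12), (22, 7), (32, 29), (36, 10), (38, 12), (38, 18), (7, 40)}

Natural join on sid: {(12, 21, Atlas, 31), (12, 21, Orion, 29), (12, 38, Atlas, 31), (12, 38, Orion, 29), (31, 14, Beta, 40), (31, 14, Delta, 14), (31, 14, Orion, 6), (31, 14, Zephyr, 35), (31, 31, Beta, 40), (31, 31, Delta, 14), (31, 31, Orion, 6), (31, 31, Zephyr, 35)}
Filtering on pid ≠ sid leaves {(12, 21, Atlas, 31), (12, 21, Orion, 29), (12, 38, Atlas, 31), (12, 38, Orion, 29), (31, 14, Beta, 40), (31, 14, Delta, 14), (31, 14, Orion, 6), (31, 14, Zephyr, 35)}.
Projecting to pid, sid (5 duplicate(s) eliminated): {(14, 31), (21, 12), (38, 12)}
Set union of the two operands is {(14, 31), (17, 31), (21, 12), (22, 7), (32, 29), (36, 10), (38, 12), (38, 18), (7, 40)}.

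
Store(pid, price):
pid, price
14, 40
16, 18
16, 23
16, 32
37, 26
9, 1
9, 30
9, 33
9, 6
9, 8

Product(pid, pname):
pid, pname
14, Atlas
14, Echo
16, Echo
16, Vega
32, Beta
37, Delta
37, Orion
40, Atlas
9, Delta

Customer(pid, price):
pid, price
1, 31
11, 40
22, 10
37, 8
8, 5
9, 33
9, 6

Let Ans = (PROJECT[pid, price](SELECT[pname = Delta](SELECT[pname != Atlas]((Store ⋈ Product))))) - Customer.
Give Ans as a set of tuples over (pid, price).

{(37, 26), (9, 1), (9, 30), (9, 8)}

Store ⋈ Product (natural join on pid): {(14, 40, Atlas), (14, 40, Echo), (16, 18, Echo), (16, 18, Vega), (16, 23, Echo), (16, 23, Vega), (16, 32, Echo), (16, 32, Vega), (37, 26, Delta), (37, 26, Orion), (9, 1, Delta), (9, 30, Delta), (9, 33, Delta), (9, 6, Delta), (9, 8, Delta)}
Selection pname != Atlas: {(14, 40, Echo), (16, 18, Echo), (16, 18, Vega), (16, 23, Echo), (16, 23, Vega), (16, 32, Echo), (16, 32, Vega), (37, 26, Delta), (37, 26, Orion), (9, 1, Delta), (9, 30, Delta), (9, 33, Delta), (9, 6, Delta), (9, 8, Delta)}
Selection pname = Delta: {(37, 26, Delta), (9, 1, Delta), (9, 30, Delta), (9, 33, Delta), (9, 6, Delta), (9, 8, Delta)}
π[pid, price]: project onto (pid, price) → {(37, 26), (9, 1), (9, 30), (9, 33), (9, 6), (9, 8)}
Set difference of the two operands is {(37, 26), (9, 1), (9, 30), (9, 8)}.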